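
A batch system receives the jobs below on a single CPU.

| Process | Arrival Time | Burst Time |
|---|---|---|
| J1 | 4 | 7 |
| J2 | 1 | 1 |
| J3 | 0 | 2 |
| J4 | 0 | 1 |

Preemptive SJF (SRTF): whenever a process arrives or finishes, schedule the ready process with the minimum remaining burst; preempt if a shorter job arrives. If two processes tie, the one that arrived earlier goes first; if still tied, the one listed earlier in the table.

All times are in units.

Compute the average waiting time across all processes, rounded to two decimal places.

0.50

Schedule: | J4 0-1 | J2 1-2 | J3 2-4 | J1 4-11 |
Completion: J1=11  J2=2  J3=4  J4=1
Turnaround (C−A): J1=7  J2=1  J3=4  J4=1
Waiting times: J1=0, J2=0, J3=2, J4=0
Average waiting = (0+0+2+0) / 4 = 2/4 = 0.50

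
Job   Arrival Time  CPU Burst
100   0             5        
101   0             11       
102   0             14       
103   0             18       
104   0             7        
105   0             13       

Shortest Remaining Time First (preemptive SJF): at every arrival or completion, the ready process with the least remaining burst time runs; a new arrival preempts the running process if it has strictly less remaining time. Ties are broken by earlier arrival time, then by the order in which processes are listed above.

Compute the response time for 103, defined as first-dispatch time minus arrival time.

Gantt: | 100 0-5 | 104 5-12 | 101 12-23 | 105 23-36 | 102 36-50 | 103 50-68 |
Completion: 100=5  101=23  102=50  103=68  104=12  105=36
Turnaround (C−A): 100=5  101=23  102=50  103=68  104=12  105=36
Response(103) = first start − arrival = 50 − 0 = 50

50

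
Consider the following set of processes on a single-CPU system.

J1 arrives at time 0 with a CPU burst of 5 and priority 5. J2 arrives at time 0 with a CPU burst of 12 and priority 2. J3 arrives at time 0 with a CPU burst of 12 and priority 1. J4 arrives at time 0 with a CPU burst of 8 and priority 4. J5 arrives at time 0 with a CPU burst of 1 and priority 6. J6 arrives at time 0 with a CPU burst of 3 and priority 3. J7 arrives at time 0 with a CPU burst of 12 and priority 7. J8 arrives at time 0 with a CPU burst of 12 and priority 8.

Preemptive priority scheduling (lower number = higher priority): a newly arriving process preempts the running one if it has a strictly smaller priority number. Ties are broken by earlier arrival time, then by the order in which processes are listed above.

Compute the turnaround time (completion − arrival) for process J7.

53

Timeline: | J3 0-12 | J2 12-24 | J6 24-27 | J4 27-35 | J1 35-40 | J5 40-41 | J7 41-53 | J8 53-65 |
Completion: J1=40  J2=24  J3=12  J4=35  J5=41  J6=27  J7=53  J8=65
Turnaround(J7) = completion − arrival = 53 − 0 = 53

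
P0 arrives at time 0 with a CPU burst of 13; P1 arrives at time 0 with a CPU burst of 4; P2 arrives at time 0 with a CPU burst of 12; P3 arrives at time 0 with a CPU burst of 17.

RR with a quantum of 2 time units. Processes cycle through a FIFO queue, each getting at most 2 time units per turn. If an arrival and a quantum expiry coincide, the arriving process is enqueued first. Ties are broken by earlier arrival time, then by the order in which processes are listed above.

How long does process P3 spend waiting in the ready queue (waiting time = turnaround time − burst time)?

Timeline: | P0 0-2 | P1 2-4 | P2 4-6 | P3 6-8 | P0 8-10 | P1 10-12 | P2 12-14 | P3 14-16 | P0 16-18 | P2 18-20 | P3 20-22 | P0 22-24 | P2 24-26 | P3 26-28 | P0 28-30 | P2 30-32 | P3 32-34 | P0 34-36 | P2 36-38 | P3 38-40 | P0 40-41 | P3 41-46 |
Completion: P0=41  P1=12  P2=38  P3=46
Turnaround (C−A): P0=41  P1=12  P2=38  P3=46
Waiting(P3) = turnaround − burst = 46 − 17 = 29

29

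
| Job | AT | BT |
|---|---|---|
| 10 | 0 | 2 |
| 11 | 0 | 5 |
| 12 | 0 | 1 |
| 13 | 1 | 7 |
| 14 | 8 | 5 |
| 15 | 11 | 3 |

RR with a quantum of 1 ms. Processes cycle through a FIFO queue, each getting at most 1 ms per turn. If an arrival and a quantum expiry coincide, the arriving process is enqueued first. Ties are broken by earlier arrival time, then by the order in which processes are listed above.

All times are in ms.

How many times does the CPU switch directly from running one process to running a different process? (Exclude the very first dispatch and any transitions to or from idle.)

22

Schedule: | 10 0-1 | 11 1-2 | 12 2-3 | 13 3-4 | 10 4-5 | 11 5-6 | 13 6-7 | 11 7-8 | 13 8-9 | 14 9-10 | 11 10-11 | 13 11-12 | 14 12-13 | 15 13-14 | 11 14-15 | 13 15-16 | 14 16-17 | 15 17-18 | 13 18-19 | 14 19-20 | 15 20-21 | 13 21-22 | 14 22-23 |
Completion: 10=5  11=15  12=3  13=22  14=23  15=21
Turnaround (C−A): 10=5  11=15  12=3  13=21  14=15  15=10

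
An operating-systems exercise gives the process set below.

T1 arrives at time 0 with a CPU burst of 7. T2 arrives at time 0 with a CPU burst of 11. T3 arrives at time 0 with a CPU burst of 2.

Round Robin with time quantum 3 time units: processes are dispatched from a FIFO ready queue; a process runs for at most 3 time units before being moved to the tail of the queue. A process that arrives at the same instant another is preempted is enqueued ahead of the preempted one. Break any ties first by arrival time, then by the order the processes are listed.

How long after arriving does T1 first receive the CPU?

0

Gantt: | T1 0-3 | T2 3-6 | T3 6-8 | T1 8-11 | T2 11-14 | T1 14-15 | T2 15-20 |
Completion: T1=15  T2=20  T3=8
Turnaround (C−A): T1=15  T2=20  T3=8
Response(T1) = first start − arrival = 0 − 0 = 0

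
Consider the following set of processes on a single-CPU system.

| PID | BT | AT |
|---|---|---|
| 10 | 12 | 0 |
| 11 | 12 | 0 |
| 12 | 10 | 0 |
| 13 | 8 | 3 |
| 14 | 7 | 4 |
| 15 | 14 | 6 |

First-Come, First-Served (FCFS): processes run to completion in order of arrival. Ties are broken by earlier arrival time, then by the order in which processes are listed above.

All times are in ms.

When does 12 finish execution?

Gantt: | 10 0-12 | 11 12-24 | 12 24-34 | 13 34-42 | 14 42-49 | 15 49-63 |
Completion: 10=12  11=24  12=34  13=42  14=49  15=63

34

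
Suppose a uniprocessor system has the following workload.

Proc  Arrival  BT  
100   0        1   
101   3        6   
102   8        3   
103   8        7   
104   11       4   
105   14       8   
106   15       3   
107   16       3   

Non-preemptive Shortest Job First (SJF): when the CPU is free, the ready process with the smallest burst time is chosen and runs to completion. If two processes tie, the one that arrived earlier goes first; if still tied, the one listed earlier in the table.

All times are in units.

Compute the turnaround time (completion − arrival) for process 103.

Gantt: | 100 0-1 | idle 1-3 | 101 3-9 | 102 9-12 | 104 12-16 | 106 16-19 | 107 19-22 | 103 22-29 | 105 29-37 |
Completion: 100=1  101=9  102=12  103=29  104=16  105=37  106=19  107=22
Turnaround (C−A): 100=1  101=6  102=4  103=21  104=5  105=23  106=4  107=6
Turnaround(103) = completion − arrival = 29 − 8 = 21

21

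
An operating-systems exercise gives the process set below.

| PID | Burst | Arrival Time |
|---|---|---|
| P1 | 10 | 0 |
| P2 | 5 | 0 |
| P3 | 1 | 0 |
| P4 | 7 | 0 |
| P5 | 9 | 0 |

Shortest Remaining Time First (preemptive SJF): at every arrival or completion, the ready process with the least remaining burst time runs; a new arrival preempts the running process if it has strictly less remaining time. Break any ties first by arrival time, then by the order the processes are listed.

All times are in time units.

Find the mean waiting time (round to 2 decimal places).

Gantt: | P3 0-1 | P2 1-6 | P4 6-13 | P5 13-22 | P1 22-32 |
Completion: P1=32  P2=6  P3=1  P4=13  P5=22
Turnaround (C−A): P1=32  P2=6  P3=1  P4=13  P5=22
Waiting times: P1=22, P2=1, P3=0, P4=6, P5=13
Average waiting = (22+1+0+6+13) / 5 = 42/5 = 8.40

8.40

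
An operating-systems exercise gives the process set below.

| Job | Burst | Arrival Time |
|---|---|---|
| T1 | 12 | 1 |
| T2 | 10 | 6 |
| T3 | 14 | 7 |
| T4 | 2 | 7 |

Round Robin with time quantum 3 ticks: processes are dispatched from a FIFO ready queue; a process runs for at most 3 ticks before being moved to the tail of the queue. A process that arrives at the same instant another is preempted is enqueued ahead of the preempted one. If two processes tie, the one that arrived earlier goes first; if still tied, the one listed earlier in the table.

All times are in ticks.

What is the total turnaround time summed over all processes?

Timeline: | idle 0-1 | T1 1-7 | T2 7-10 | T3 10-13 | T4 13-15 | T1 15-18 | T2 18-21 | T3 21-24 | T1 24-27 | T2 27-30 | T3 30-33 | T2 33-34 | T3 34-39 |
Completion: T1=27  T2=34  T3=39  T4=15
Turnaround = completion − arrival: T1=26, T2=28, T3=32, T4=8
Total turnaround = 26 + 28 + 32 + 8 = 94

94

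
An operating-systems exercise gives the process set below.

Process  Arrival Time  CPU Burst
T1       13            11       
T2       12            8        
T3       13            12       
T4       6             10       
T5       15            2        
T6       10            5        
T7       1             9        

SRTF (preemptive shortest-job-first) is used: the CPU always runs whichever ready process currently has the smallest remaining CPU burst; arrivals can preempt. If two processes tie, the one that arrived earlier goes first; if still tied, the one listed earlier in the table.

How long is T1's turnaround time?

33

Schedule: | idle 0-1 | T7 1-10 | T6 10-15 | T5 15-17 | T2 17-25 | T4 25-35 | T1 35-46 | T3 46-58 |
Completion: T1=46  T2=25  T3=58  T4=35  T5=17  T6=15  T7=10
Turnaround(T1) = completion − arrival = 46 − 13 = 33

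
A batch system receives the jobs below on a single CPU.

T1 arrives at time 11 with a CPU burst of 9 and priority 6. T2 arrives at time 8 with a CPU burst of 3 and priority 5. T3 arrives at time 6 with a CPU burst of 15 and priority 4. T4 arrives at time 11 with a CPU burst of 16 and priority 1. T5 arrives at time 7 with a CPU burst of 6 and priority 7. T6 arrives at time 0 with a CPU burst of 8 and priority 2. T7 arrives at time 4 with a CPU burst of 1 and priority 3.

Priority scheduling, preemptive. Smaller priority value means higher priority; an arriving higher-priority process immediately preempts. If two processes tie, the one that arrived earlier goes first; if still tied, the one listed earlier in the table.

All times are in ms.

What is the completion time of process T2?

Gantt: | T6 0-8 | T7 8-9 | T3 9-11 | T4 11-27 | T3 27-40 | T2 40-43 | T1 43-52 | T5 52-58 |
Completion: T1=52  T2=43  T3=40  T4=27  T5=58  T6=8  T7=9

43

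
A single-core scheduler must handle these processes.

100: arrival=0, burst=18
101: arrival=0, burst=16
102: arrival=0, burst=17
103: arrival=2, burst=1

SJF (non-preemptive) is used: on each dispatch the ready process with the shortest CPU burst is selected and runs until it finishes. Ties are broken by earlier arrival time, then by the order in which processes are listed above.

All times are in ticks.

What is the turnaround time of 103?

Schedule: | 101 0-16 | 103 16-17 | 102 17-34 | 100 34-52 |
Completion: 100=52  101=16  102=34  103=17
Turnaround (C−A): 100=52  101=16  102=34  103=15
Turnaround(103) = completion − arrival = 17 − 2 = 15

15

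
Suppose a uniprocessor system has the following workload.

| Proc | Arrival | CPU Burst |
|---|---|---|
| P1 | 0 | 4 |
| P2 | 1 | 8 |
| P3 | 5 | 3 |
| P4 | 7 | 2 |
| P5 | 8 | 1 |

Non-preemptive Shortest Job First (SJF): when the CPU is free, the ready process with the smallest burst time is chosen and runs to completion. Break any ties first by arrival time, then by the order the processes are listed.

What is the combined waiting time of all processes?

Schedule: | P1 0-4 | P2 4-12 | P5 12-13 | P4 13-15 | P3 15-18 |
Completion: P1=4  P2=12  P3=18  P4=15  P5=13
Turnaround (C−A): P1=4  P2=11  P3=13  P4=8  P5=5
Waiting = turnaround − burst: P1=0, P2=3, P3=10, P4=6, P5=4
Total waiting = 0 + 3 + 10 + 6 + 4 = 23

23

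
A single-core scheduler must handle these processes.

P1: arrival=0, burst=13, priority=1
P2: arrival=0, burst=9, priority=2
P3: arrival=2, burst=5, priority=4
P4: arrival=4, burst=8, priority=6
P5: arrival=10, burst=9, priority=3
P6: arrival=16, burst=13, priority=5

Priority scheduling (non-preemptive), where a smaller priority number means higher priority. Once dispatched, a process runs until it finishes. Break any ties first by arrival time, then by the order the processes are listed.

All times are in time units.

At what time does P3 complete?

Schedule: | P1 0-13 | P2 13-22 | P5 22-31 | P3 31-36 | P6 36-49 | P4 49-57 |
Completion: P1=13  P2=22  P3=36  P4=57  P5=31  P6=49
Turnaround (C−A): P1=13  P2=22  P3=34  P4=53  P5=21  P6=33

36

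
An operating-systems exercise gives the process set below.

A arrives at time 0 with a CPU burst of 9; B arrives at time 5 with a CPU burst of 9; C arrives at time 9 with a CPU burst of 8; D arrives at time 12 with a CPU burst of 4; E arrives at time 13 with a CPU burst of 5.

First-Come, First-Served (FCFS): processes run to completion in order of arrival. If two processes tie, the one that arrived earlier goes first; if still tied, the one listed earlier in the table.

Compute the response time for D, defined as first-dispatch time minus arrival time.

14

Schedule: | A 0-9 | B 9-18 | C 18-26 | D 26-30 | E 30-35 |
Completion: A=9  B=18  C=26  D=30  E=35
Turnaround (C−A): A=9  B=13  C=17  D=18  E=22
Response(D) = first start − arrival = 26 − 12 = 14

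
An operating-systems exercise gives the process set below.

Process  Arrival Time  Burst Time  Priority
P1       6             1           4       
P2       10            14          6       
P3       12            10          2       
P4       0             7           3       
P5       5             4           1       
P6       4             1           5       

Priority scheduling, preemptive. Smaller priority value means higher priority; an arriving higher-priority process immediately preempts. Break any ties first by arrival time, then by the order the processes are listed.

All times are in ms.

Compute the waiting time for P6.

Timeline: | P4 0-5 | P5 5-9 | P4 9-11 | P1 11-12 | P3 12-22 | P6 22-23 | P2 23-37 |
Completion: P1=12  P2=37  P3=22  P4=11  P5=9  P6=23
Waiting(P6) = turnaround − burst = 19 − 1 = 18

18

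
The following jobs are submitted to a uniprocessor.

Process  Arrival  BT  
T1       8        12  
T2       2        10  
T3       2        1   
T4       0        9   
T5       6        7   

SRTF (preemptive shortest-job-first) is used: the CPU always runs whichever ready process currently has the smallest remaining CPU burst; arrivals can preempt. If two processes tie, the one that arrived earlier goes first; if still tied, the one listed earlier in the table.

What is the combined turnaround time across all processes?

78

Schedule: | T4 0-2 | T3 2-3 | T4 3-10 | T5 10-17 | T2 17-27 | T1 27-39 |
Completion: T1=39  T2=27  T3=3  T4=10  T5=17
Turnaround = completion − arrival: T1=31, T2=25, T3=1, T4=10, T5=11
Total turnaround = 31 + 25 + 1 + 10 + 11 = 78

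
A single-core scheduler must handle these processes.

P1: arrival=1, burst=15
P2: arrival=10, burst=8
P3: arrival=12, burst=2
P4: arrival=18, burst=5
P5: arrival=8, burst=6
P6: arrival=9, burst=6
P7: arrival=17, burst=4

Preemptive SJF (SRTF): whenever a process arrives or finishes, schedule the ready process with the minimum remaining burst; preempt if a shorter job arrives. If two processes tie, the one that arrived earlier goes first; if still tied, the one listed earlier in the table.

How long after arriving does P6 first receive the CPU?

Timeline: | idle 0-1 | P1 1-8 | P5 8-14 | P3 14-16 | P6 16-17 | P7 17-21 | P6 21-26 | P4 26-31 | P1 31-39 | P2 39-47 |
Completion: P1=39  P2=47  P3=16  P4=31  P5=14  P6=26  P7=21
Response(P6) = first start − arrival = 16 − 9 = 7

7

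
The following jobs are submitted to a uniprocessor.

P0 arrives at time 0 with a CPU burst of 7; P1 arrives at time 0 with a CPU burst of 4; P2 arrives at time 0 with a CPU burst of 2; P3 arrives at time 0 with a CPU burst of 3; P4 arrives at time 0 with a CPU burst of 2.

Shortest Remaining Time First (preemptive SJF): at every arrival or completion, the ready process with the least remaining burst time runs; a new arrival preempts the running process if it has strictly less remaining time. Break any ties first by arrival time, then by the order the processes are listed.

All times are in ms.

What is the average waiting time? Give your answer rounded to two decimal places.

4.80

Schedule: | P2 0-2 | P4 2-4 | P3 4-7 | P1 7-11 | P0 11-18 |
Completion: P0=18  P1=11  P2=2  P3=7  P4=4
Turnaround (C−A): P0=18  P1=11  P2=2  P3=7  P4=4
Waiting times: P0=11, P1=7, P2=0, P3=4, P4=2
Average waiting = (11+7+0+4+2) / 5 = 24/5 = 4.80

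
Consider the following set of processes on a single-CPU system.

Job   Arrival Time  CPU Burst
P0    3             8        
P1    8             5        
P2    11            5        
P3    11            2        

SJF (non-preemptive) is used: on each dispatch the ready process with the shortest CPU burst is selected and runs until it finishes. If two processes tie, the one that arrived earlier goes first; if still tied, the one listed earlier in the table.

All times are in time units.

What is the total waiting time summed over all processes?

Schedule: | idle 0-3 | P0 3-11 | P3 11-13 | P1 13-18 | P2 18-23 |
Completion: P0=11  P1=18  P2=23  P3=13
Turnaround (C−A): P0=8  P1=10  P2=12  P3=2
Waiting = turnaround − burst: P0=0, P1=5, P2=7, P3=0
Total waiting = 0 + 5 + 7 + 0 = 12

12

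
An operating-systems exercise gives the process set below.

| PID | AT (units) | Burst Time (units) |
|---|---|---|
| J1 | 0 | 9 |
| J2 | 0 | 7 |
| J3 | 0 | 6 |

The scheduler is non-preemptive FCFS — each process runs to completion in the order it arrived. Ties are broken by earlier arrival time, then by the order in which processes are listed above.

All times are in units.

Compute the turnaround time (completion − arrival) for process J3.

22

Gantt: | J1 0-9 | J2 9-16 | J3 16-22 |
Completion: J1=9  J2=16  J3=22
Turnaround (C−A): J1=9  J2=16  J3=22
Turnaround(J3) = completion − arrival = 22 − 0 = 22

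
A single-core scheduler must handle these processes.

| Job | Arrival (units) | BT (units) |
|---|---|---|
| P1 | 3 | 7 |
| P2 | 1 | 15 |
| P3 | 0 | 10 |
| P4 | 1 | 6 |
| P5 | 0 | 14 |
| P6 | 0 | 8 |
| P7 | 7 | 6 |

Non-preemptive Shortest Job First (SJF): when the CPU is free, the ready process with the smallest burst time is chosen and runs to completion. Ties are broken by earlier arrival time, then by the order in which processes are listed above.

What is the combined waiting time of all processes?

Gantt: | P6 0-8 | P4 8-14 | P7 14-20 | P1 20-27 | P3 27-37 | P5 37-51 | P2 51-66 |
Completion: P1=27  P2=66  P3=37  P4=14  P5=51  P6=8  P7=20
Waiting = turnaround − burst: P1=17, P2=50, P3=27, P4=7, P5=37, P6=0, P7=7
Total waiting = 17 + 50 + 27 + 7 + 37 + 0 + 7 = 145

145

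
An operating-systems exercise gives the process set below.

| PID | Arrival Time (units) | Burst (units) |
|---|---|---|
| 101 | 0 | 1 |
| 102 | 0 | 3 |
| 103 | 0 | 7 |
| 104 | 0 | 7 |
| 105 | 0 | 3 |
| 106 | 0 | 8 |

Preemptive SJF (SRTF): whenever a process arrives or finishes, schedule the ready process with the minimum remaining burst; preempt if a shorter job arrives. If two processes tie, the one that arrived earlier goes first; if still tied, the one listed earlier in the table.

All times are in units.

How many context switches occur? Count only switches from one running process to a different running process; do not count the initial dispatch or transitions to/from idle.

5

Gantt: | 101 0-1 | 102 1-4 | 105 4-7 | 103 7-14 | 104 14-21 | 106 21-29 |
Completion: 101=1  102=4  103=14  104=21  105=7  106=29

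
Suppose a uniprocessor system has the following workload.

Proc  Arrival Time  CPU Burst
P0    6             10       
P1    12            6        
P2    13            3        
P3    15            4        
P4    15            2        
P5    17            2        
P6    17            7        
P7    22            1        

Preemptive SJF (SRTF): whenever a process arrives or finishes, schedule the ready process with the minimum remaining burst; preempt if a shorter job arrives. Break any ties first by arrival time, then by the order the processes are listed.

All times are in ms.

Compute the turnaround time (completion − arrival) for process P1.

22

Gantt: | idle 0-6 | P0 6-16 | P4 16-18 | P5 18-20 | P2 20-23 | P7 23-24 | P3 24-28 | P1 28-34 | P6 34-41 |
Completion: P0=16  P1=34  P2=23  P3=28  P4=18  P5=20  P6=41  P7=24
Turnaround(P1) = completion − arrival = 34 − 12 = 22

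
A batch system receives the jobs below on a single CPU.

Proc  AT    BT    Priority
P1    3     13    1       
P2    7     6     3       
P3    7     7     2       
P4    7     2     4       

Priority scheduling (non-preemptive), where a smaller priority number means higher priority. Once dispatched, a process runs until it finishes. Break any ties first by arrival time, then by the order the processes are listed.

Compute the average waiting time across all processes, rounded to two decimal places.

Timeline: | idle 0-3 | P1 3-16 | P3 16-23 | P2 23-29 | P4 29-31 |
Completion: P1=16  P2=29  P3=23  P4=31
Waiting times: P1=0, P2=16, P3=9, P4=22
Average waiting = (0+16+9+22) / 4 = 47/4 = 11.75

11.75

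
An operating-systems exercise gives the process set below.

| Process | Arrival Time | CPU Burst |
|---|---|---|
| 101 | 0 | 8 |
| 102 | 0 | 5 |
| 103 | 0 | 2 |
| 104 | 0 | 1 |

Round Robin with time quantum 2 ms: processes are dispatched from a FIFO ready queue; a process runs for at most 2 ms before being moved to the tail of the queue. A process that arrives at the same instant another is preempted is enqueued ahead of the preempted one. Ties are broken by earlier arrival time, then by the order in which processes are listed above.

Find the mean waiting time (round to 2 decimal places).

6.75

Gantt: | 101 0-2 | 102 2-4 | 103 4-6 | 104 6-7 | 101 7-9 | 102 9-11 | 101 11-13 | 102 13-14 | 101 14-16 |
Completion: 101=16  102=14  103=6  104=7
Turnaround (C−A): 101=16  102=14  103=6  104=7
Waiting times: 101=8, 102=9, 103=4, 104=6
Average waiting = (8+9+4+6) / 4 = 27/4 = 6.75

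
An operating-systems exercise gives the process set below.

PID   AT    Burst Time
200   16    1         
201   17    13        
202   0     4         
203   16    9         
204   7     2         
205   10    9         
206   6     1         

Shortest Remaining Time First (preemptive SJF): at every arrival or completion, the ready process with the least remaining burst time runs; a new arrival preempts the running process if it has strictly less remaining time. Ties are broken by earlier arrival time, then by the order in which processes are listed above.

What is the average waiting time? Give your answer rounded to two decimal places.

2.43

Schedule: | 202 0-4 | idle 4-6 | 206 6-7 | 204 7-9 | idle 9-10 | 205 10-16 | 200 16-17 | 205 17-20 | 203 20-29 | 201 29-42 |
Completion: 200=17  201=42  202=4  203=29  204=9  205=20  206=7
Waiting times: 200=0, 201=12, 202=0, 203=4, 204=0, 205=1, 206=0
Average waiting = (0+12+0+4+0+1+0) / 7 = 17/7 = 2.43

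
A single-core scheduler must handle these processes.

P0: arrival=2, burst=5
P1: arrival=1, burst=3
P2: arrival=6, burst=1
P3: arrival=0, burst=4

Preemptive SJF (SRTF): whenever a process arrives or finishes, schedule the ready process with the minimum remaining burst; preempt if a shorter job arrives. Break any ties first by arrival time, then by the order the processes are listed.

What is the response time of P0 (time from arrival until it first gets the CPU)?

Timeline: | P3 0-4 | P1 4-7 | P2 7-8 | P0 8-13 |
Completion: P0=13  P1=7  P2=8  P3=4
Turnaround (C−A): P0=11  P1=6  P2=2  P3=4
Response(P0) = first start − arrival = 8 − 2 = 6

6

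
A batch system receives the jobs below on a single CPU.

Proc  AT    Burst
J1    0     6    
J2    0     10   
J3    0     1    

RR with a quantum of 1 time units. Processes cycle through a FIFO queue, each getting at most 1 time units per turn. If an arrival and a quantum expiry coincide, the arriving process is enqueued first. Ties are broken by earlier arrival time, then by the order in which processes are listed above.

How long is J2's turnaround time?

17

Timeline: | J1 0-1 | J2 1-2 | J3 2-3 | J1 3-4 | J2 4-5 | J1 5-6 | J2 6-7 | J1 7-8 | J2 8-9 | J1 9-10 | J2 10-11 | J1 11-12 | J2 12-17 |
Completion: J1=12  J2=17  J3=3
Turnaround (C−A): J1=12  J2=17  J3=3
Turnaround(J2) = completion − arrival = 17 − 0 = 17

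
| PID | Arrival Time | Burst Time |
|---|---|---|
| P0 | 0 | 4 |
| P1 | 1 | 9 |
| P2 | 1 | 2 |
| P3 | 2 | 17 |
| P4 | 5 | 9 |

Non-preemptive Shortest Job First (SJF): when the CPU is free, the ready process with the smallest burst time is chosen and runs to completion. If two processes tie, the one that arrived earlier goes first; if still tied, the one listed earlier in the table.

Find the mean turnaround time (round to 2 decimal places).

16.20

Gantt: | P0 0-4 | P2 4-6 | P1 6-15 | P4 15-24 | P3 24-41 |
Completion: P0=4  P1=15  P2=6  P3=41  P4=24
Turnaround (C−A): P0=4  P1=14  P2=5  P3=39  P4=19
Turnaround times: P0=4, P1=14, P2=5, P3=39, P4=19
Average turnaround = (4+14+5+39+19) / 5 = 81/5 = 16.20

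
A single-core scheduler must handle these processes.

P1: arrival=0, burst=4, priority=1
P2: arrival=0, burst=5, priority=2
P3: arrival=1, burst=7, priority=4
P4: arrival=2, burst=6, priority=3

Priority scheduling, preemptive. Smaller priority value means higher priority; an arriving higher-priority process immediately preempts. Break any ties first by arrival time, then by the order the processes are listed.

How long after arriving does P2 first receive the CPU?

4

Timeline: | P1 0-4 | P2 4-9 | P4 9-15 | P3 15-22 |
Completion: P1=4  P2=9  P3=22  P4=15
Turnaround (C−A): P1=4  P2=9  P3=21  P4=13
Response(P2) = first start − arrival = 4 − 0 = 4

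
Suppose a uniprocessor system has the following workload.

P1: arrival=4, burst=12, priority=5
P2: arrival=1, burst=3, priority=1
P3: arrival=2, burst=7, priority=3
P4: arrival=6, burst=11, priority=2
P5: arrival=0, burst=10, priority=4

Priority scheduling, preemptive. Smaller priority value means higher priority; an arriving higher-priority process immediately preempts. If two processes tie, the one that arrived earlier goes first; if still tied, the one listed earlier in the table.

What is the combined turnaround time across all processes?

Gantt: | P5 0-1 | P2 1-4 | P3 4-6 | P4 6-17 | P3 17-22 | P5 22-31 | P1 31-43 |
Completion: P1=43  P2=4  P3=22  P4=17  P5=31
Turnaround (C−A): P1=39  P2=3  P3=20  P4=11  P5=31
Turnaround = completion − arrival: P1=39, P2=3, P3=20, P4=11, P5=31
Total turnaround = 39 + 3 + 20 + 11 + 31 = 104

104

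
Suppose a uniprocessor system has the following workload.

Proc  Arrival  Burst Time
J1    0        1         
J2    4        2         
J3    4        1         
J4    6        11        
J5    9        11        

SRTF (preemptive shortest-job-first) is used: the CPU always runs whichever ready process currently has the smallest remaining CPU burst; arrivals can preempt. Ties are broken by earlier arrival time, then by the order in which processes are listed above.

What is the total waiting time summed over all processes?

Timeline: | J1 0-1 | idle 1-4 | J3 4-5 | J2 5-7 | J4 7-18 | J5 18-29 |
Completion: J1=1  J2=7  J3=5  J4=18  J5=29
Waiting = turnaround − burst: J1=0, J2=1, J3=0, J4=1, J5=9
Total waiting = 0 + 1 + 0 + 1 + 9 = 11

11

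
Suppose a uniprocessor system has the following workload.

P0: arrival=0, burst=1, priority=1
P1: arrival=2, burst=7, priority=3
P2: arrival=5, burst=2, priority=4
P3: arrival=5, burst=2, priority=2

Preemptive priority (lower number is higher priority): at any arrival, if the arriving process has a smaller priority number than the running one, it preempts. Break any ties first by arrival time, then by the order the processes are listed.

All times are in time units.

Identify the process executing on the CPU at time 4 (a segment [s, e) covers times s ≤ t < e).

Schedule: | P0 0-1 | idle 1-2 | P1 2-5 | P3 5-7 | P1 7-11 | P2 11-13 |
Completion: P0=1  P1=11  P2=13  P3=7

P1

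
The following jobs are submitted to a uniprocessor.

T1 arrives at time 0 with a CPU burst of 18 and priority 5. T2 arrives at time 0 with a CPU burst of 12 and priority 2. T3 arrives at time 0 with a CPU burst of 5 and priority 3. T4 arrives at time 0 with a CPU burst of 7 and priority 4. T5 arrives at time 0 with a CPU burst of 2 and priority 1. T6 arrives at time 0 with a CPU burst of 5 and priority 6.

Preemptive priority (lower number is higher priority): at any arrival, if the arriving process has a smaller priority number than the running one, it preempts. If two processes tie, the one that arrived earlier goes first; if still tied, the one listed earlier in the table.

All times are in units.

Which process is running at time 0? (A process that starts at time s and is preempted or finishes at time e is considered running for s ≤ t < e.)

T5

Timeline: | T5 0-2 | T2 2-14 | T3 14-19 | T4 19-26 | T1 26-44 | T6 44-49 |
Completion: T1=44  T2=14  T3=19  T4=26  T5=2  T6=49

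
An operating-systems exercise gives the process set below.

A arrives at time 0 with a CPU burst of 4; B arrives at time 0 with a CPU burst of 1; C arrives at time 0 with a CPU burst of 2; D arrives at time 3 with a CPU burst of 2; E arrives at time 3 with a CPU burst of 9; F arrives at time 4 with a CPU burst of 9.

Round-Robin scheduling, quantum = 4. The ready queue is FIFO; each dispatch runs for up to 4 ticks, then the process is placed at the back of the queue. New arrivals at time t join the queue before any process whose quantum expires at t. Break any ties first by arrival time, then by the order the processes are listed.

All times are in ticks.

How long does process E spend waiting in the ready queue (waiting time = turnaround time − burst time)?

14

Schedule: | A 0-4 | B 4-5 | C 5-7 | D 7-9 | E 9-13 | F 13-17 | E 17-21 | F 21-25 | E 25-26 | F 26-27 |
Completion: A=4  B=5  C=7  D=9  E=26  F=27
Turnaround (C−A): A=4  B=5  C=7  D=6  E=23  F=23
Waiting(E) = turnaround − burst = 23 − 9 = 14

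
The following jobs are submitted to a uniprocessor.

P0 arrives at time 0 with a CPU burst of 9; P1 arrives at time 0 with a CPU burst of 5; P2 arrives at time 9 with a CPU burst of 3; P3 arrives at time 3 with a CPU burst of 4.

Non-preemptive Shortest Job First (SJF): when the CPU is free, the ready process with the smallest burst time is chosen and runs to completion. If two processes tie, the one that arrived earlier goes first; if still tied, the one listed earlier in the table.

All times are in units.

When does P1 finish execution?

5

Gantt: | P1 0-5 | P3 5-9 | P2 9-12 | P0 12-21 |
Completion: P0=21  P1=5  P2=12  P3=9
Turnaround (C−A): P0=21  P1=5  P2=3  P3=6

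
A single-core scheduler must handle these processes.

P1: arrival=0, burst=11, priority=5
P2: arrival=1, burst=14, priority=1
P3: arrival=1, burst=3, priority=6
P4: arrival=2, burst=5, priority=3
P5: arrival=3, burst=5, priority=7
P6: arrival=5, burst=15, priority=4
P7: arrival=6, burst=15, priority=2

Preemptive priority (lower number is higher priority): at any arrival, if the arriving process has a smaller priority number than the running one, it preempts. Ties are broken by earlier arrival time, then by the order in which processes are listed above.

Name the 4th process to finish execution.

P6

Schedule: | P1 0-1 | P2 1-15 | P7 15-30 | P4 30-35 | P6 35-50 | P1 50-60 | P3 60-63 | P5 63-68 |
Completion: P1=60  P2=15  P3=63  P4=35  P5=68  P6=50  P7=30
Finish order: P2 → P7 → P4 → P6 → P1 → P3 → P5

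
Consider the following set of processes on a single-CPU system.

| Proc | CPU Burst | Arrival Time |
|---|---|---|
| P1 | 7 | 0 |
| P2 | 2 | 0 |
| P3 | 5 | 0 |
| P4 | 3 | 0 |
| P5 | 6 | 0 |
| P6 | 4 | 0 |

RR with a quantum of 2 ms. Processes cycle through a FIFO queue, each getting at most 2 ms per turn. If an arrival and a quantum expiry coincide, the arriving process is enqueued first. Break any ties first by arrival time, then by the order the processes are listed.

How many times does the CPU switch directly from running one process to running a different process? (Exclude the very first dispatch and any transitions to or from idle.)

Gantt: | P1 0-2 | P2 2-4 | P3 4-6 | P4 6-8 | P5 8-10 | P6 10-12 | P1 12-14 | P3 14-16 | P4 16-17 | P5 17-19 | P6 19-21 | P1 21-23 | P3 23-24 | P5 24-26 | P1 26-27 |
Completion: P1=27  P2=4  P3=24  P4=17  P5=26  P6=21
Turnaround (C−A): P1=27  P2=4  P3=24  P4=17  P5=26  P6=21

14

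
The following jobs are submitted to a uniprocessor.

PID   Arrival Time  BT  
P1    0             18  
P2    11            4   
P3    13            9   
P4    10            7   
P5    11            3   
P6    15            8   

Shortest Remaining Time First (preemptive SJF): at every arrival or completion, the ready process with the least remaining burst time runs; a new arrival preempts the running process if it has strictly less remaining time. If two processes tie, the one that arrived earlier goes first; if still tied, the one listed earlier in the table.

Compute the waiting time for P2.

3

Timeline: | P1 0-10 | P4 10-11 | P5 11-14 | P2 14-18 | P4 18-24 | P1 24-32 | P6 32-40 | P3 40-49 |
Completion: P1=32  P2=18  P3=49  P4=24  P5=14  P6=40
Turnaround (C−A): P1=32  P2=7  P3=36  P4=14  P5=3  P6=25
Waiting(P2) = turnaround − burst = 7 − 4 = 3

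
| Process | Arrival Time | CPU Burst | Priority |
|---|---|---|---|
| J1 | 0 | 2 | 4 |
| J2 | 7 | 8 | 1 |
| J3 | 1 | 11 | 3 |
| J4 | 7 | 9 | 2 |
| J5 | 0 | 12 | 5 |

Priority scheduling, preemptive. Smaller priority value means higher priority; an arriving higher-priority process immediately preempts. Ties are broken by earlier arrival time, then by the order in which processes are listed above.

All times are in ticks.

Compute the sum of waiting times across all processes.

Schedule: | J1 0-1 | J3 1-7 | J2 7-15 | J4 15-24 | J3 24-29 | J1 29-30 | J5 30-42 |
Completion: J1=30  J2=15  J3=29  J4=24  J5=42
Turnaround (C−A): J1=30  J2=8  J3=28  J4=17  J5=42
Waiting = turnaround − burst: J1=28, J2=0, J3=17, J4=8, J5=30
Total waiting = 28 + 0 + 17 + 8 + 30 = 83

83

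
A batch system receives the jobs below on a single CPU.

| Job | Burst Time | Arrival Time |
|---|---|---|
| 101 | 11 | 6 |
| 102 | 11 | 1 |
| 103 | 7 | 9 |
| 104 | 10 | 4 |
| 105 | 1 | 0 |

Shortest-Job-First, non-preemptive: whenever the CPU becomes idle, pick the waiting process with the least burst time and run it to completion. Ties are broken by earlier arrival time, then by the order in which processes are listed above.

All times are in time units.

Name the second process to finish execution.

102

Schedule: | 105 0-1 | 102 1-12 | 103 12-19 | 104 19-29 | 101 29-40 |
Completion: 101=40  102=12  103=19  104=29  105=1
Finish order: 105 → 102 → 103 → 104 → 101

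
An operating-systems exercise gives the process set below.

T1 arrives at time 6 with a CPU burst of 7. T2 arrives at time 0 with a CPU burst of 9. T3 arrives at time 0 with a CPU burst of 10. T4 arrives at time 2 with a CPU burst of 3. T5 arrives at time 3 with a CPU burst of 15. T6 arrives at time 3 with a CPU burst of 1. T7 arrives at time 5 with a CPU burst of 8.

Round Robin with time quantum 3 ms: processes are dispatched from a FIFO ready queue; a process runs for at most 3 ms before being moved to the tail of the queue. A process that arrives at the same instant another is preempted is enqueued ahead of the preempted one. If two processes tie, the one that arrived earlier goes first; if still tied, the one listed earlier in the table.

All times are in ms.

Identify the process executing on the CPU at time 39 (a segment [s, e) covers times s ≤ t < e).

Timeline: | T2 0-3 | T3 3-6 | T4 6-9 | T5 9-12 | T6 12-13 | T2 13-16 | T7 16-19 | T1 19-22 | T3 22-25 | T5 25-28 | T2 28-31 | T7 31-34 | T1 34-37 | T3 37-40 | T5 40-43 | T7 43-45 | T1 45-46 | T3 46-47 | T5 47-53 |
Completion: T1=46  T2=31  T3=47  T4=9  T5=53  T6=13  T7=45

T3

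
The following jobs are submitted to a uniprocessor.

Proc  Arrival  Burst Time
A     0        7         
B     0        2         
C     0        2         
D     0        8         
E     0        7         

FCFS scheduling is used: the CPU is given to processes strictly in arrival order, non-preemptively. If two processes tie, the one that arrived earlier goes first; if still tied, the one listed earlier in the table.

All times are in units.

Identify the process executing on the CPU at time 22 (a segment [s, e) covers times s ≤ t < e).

Schedule: | A 0-7 | B 7-9 | C 9-11 | D 11-19 | E 19-26 |
Completion: A=7  B=9  C=11  D=19  E=26
Turnaround (C−A): A=7  B=9  C=11  D=19  E=26

E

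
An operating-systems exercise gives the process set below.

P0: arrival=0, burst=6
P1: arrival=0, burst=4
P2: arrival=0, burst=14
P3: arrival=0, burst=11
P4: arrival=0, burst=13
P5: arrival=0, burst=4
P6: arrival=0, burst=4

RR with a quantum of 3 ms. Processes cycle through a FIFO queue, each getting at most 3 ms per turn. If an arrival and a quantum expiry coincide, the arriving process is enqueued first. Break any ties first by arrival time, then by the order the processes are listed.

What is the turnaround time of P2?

Timeline: | P0 0-3 | P1 3-6 | P2 6-9 | P3 9-12 | P4 12-15 | P5 15-18 | P6 18-21 | P0 21-24 | P1 24-25 | P2 25-28 | P3 28-31 | P4 31-34 | P5 34-35 | P6 35-36 | P2 36-39 | P3 39-42 | P4 42-45 | P2 45-48 | P3 48-50 | P4 50-53 | P2 53-55 | P4 55-56 |
Completion: P0=24  P1=25  P2=55  P3=50  P4=56  P5=35  P6=36
Turnaround (C−A): P0=24  P1=25  P2=55  P3=50  P4=56  P5=35  P6=36
Turnaround(P2) = completion − arrival = 55 − 0 = 55

55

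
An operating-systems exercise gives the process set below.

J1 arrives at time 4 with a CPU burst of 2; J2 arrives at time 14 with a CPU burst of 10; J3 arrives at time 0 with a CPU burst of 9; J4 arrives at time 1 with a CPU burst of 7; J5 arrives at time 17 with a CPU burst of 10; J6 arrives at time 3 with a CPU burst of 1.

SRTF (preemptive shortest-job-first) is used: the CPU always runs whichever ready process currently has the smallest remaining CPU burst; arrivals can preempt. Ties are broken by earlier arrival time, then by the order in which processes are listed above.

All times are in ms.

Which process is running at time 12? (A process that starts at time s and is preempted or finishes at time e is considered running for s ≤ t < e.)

J3

Schedule: | J3 0-1 | J4 1-3 | J6 3-4 | J1 4-6 | J4 6-11 | J3 11-19 | J2 19-29 | J5 29-39 |
Completion: J1=6  J2=29  J3=19  J4=11  J5=39  J6=4
Turnaround (C−A): J1=2  J2=15  J3=19  J4=10  J5=22  J6=1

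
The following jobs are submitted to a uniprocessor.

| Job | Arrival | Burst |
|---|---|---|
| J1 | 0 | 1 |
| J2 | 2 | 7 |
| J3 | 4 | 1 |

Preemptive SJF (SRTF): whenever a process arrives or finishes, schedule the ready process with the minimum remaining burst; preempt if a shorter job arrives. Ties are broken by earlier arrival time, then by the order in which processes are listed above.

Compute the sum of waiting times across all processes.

1

Timeline: | J1 0-1 | idle 1-2 | J2 2-4 | J3 4-5 | J2 5-10 |
Completion: J1=1  J2=10  J3=5
Turnaround (C−A): J1=1  J2=8  J3=1
Waiting = turnaround − burst: J1=0, J2=1, J3=0
Total waiting = 0 + 1 + 0 = 1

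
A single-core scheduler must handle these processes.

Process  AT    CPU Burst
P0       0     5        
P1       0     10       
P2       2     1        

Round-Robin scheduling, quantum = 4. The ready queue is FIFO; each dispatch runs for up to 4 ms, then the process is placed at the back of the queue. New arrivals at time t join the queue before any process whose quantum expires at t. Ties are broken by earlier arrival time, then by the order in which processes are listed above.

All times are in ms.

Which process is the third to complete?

Timeline: | P0 0-4 | P1 4-8 | P2 8-9 | P0 9-10 | P1 10-16 |
Completion: P0=10  P1=16  P2=9
Turnaround (C−A): P0=10  P1=16  P2=7
Finish order: P2 → P0 → P1

P1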